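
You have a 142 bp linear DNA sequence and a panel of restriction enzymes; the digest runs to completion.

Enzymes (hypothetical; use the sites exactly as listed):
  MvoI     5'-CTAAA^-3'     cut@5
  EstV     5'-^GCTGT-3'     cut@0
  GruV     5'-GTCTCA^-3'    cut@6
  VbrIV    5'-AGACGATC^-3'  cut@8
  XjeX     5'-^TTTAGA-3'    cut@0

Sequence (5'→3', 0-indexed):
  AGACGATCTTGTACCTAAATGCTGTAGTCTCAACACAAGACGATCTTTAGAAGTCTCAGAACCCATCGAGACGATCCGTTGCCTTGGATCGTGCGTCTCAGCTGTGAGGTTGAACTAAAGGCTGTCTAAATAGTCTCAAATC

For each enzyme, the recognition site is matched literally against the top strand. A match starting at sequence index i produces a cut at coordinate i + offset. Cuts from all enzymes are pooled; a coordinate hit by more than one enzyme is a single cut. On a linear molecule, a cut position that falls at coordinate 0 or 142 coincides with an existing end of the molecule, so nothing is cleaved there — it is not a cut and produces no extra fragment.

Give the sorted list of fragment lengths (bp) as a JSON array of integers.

[1,1,4,8,8,10,11,12,13,13,18,19,24]

Scan for sites:
  MvoI (CTAAA, off=5): starts [14, 114, 125] → cuts [19, 119, 130]
  EstV (GCTGT, off=0): starts [20, 100, 120] → cuts [20, 100, 120]
  GruV (GTCTCA, off=6): starts [26, 52, 94, 132] → cuts [32, 58, 100, 138]
  VbrIV (AGACGATC, off=8): starts [0, 37, 68] → cuts [8, 45, 76]
  XjeX (TTTAGA, off=0): starts [45] → cuts [45]

All cut coordinates (distinct, sorted): [8, 19, 20, 32, 45, 58, 76, 100, 119, 120, 130, 138]

Fragments:
  [0,8): 8 bp
  [8,19): 11 bp
  [19,20): 1 bp
  [20,32): 12 bp
  [32,45): 13 bp
  [45,58): 13 bp
  [58,76): 18 bp
  [76,100): 24 bp
  [100,119): 19 bp
  [119,120): 1 bp
  [120,130): 10 bp
  [130,138): 8 bp
  [138,142): 4 bp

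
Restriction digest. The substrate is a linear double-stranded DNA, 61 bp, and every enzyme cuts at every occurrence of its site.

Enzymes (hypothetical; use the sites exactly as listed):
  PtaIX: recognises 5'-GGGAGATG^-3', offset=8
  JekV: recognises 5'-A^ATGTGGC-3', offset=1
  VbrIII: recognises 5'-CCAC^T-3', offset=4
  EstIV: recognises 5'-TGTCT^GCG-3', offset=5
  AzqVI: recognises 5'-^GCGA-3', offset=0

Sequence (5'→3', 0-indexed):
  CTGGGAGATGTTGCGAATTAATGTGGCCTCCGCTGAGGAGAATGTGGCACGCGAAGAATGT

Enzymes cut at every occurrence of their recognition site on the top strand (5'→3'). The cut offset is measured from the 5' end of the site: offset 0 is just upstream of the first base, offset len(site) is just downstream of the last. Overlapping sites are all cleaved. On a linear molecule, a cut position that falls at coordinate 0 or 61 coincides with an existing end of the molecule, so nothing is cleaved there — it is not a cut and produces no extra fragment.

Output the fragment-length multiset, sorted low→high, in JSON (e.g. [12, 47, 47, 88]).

[2,8,9,10,11,21]

Site scan:
  PtaIX (GGGAGATG, off=8): starts [2] → cuts [10]
  JekV (AATGTGGC, off=1): starts [19, 40] → cuts [20, 41]
  VbrIII (CCACT, off=4): no sites
  EstIV (TGTCTGCG, off=5): no sites
  AzqVI (GCGA, off=0): starts [12, 50] → cuts [12, 50]

Pooled cuts: [10, 12, 20, 41, 50]

Fragments:
  [0,10): 10 bp
  [10,12): 2 bp
  [12,20): 8 bp
  [20,41): 21 bp
  [41,50): 9 bp
  [50,61): 11 bp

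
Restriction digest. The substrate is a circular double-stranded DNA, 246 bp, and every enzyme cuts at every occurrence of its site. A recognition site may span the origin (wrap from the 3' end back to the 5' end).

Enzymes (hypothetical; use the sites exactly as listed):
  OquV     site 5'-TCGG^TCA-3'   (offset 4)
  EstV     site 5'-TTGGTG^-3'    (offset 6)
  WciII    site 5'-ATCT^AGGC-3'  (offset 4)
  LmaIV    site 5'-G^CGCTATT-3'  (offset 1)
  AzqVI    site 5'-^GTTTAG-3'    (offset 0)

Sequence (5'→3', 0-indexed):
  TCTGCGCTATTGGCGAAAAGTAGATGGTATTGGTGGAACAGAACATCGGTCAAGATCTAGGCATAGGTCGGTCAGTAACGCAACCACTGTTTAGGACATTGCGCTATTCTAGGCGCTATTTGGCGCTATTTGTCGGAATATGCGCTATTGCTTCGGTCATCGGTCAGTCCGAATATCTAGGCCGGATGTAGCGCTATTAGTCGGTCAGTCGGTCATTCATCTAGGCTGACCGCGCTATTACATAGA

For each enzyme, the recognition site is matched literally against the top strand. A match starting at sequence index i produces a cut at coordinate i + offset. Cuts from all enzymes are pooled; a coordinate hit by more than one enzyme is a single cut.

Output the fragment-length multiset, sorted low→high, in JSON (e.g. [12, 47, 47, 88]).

Scan for sites:
  OquV (TCGGTCA, off=4): starts [45, 67, 152, 159, 200, 208] → cuts [49, 71, 156, 163, 204, 212]
  EstV (TTGGTG, off=6): starts [29] → cuts [35]
  WciII (ATCTAGGC, off=4): starts [54, 174, 218] → cuts [58, 178, 222]
  LmaIV (GCGCTATT, off=1): starts [3, 100, 112, 122, 141, 190, 231] → cuts [4, 101, 113, 123, 142, 191, 232]
  AzqVI (GTTTAG, off=0): starts [88] → cuts [88]

All cut coordinates (distinct, sorted): [4, 35, 49, 58, 71, 88, 101, 113, 123, 142, 156, 163, 178, 191, 204, 212, 222, 232]

Fragment lengths:
  4→35: 31 bp
  35→49: 14 bp
  49→58: 9 bp
  58→71: 13 bp
  71→88: 17 bp
  88→101: 13 bp
  101→113: 12 bp
  113→123: 10 bp
  123→142: 19 bp
  142→156: 14 bp
  156→163: 7 bp
  163→178: 15 bp
  178→191: 13 bp
  191→204: 13 bp
  204→212: 8 bp
  212→222: 10 bp
  222→232: 10 bp
  232→4 (wrap): 246-232+4 = 18 bp

[7,8,9,10,10,10,12,13,13,13,13,14,14,15,17,18,19,31]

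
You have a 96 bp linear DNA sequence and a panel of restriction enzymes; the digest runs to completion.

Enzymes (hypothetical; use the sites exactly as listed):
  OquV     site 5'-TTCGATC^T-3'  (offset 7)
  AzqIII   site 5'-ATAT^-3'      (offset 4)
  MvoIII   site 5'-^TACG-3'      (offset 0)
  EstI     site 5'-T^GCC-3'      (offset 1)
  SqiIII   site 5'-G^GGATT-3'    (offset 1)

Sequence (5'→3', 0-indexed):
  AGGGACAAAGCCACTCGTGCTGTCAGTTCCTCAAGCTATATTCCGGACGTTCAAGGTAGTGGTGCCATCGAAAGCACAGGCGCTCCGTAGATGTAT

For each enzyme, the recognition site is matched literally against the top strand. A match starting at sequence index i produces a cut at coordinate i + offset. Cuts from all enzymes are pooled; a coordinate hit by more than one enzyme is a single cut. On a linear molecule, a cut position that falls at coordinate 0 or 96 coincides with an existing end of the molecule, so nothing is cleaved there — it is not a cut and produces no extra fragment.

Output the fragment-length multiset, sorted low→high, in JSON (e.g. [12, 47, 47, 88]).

Scan for sites:
  OquV (TTCGATCT, off=7): no sites
  AzqIII ATAT/4: at [37] ⇒ [41]
  MvoIII (TACG, off=0): no sites
  EstI TGCC/1: at [62] ⇒ [63]
  SqiIII (GGGATT, off=1): no sites

All cut coordinates (distinct, sorted): [41, 63]

Fragments:
  [0,41): 41 bp
  [41,63): 22 bp
  [63,96): 33 bp

[22,33,41]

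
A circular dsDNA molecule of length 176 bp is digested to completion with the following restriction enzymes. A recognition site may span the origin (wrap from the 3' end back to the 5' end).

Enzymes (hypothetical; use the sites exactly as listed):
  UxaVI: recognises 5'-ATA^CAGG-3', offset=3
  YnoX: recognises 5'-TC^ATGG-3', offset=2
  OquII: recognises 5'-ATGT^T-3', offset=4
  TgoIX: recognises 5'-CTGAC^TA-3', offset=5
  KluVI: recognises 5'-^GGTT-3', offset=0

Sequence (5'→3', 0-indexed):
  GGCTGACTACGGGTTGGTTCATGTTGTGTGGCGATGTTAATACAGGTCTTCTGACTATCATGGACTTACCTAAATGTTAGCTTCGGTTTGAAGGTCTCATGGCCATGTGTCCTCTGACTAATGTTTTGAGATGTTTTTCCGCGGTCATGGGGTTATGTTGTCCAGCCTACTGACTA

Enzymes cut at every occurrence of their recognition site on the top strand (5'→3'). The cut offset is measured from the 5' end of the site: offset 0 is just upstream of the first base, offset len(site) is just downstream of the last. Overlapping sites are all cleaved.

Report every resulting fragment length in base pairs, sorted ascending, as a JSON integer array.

[4,4,4,4,5,6,7,8,9,9,10,12,13,13,14,16,18,20]

Per-enzyme occurrences:
  UxaVI (ATACAGG, off=3): starts [39] → cuts [42]
  YnoX (TCATGG, off=2): starts [57, 96, 144] → cuts [59, 98, 146]
  OquII (ATGTT, off=4): starts [20, 33, 73, 120, 130, 154] → cuts [24, 37, 77, 124, 134, 158]
  TgoIX (CTGACTA, off=5): starts [2, 50, 113, 169] → cuts [7, 55, 118, 174]
  KluVI (GGTT, off=0): starts [11, 15, 84, 150] → cuts [11, 15, 84, 150]

All cut coordinates (distinct, sorted): [7, 11, 15, 24, 37, 42, 55, 59, 77, 84, 98, 118, 124, 134, 146, 150, 158, 174]

Fragments:
  7→11: 4 bp
  11→15: 4 bp
  15→24: 9 bp
  24→37: 13 bp
  37→42: 5 bp
  42→55: 13 bp
  55→59: 4 bp
  59→77: 18 bp
  77→84: 7 bp
  84→98: 14 bp
  98→118: 20 bp
  118→124: 6 bp
  124→134: 10 bp
  134→146: 12 bp
  146→150: 4 bp
  150→158: 8 bp
  158→174: 16 bp
  174→7 (wrap): 176-174+7 = 9 bp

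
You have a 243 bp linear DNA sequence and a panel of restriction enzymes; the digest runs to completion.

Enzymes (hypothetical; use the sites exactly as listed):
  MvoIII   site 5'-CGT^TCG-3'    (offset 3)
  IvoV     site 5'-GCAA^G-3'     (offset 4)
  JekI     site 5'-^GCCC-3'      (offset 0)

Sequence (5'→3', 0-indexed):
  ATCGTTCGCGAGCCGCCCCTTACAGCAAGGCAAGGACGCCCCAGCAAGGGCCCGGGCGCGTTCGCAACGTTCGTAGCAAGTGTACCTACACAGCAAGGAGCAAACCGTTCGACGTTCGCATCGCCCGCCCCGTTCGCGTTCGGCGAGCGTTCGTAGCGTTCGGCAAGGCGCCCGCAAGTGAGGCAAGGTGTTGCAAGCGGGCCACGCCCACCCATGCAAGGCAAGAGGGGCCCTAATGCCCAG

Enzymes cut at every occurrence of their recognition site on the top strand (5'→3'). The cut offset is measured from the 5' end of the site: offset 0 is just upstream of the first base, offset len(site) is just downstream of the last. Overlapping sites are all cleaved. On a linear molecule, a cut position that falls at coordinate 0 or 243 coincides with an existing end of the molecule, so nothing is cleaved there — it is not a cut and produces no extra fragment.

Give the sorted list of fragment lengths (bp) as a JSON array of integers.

[2,3,4,4,5,5,5,5,6,6,7,7,7,7,8,8,9,9,9,9,9,9,10,10,11,12,12,14,14,17]

Scan for sites:
  MvoIII (CGTTCG, off=3): starts [2, 58, 67, 105, 112, 130, 136, 147, 156] → cuts [5, 61, 70, 108, 115, 133, 139, 150, 159]
  IvoV (GCAAG, off=4): starts [24, 29, 43, 75, 92, 162, 173, 182, 192, 215, 220] → cuts [28, 33, 47, 79, 96, 166, 177, 186, 196, 219, 224]
  JekI (GCCC, off=0): starts [14, 37, 49, 122, 126, 169, 205, 229, 237] → cuts [14, 37, 49, 122, 126, 169, 205, 229, 237]

Pooled cuts: [5, 14, 28, 33, 37, 47, 49, 61, 70, 79, 96, 108, 115, 122, 126, 133, 139, 150, 159, 166, 169, 177, 186, 196, 205, 219, 224, 229, 237]

Fragments:
  [0,5): 5 bp
  [5,14): 9 bp
  [14,28): 14 bp
  [28,33): 5 bp
  [33,37): 4 bp
  [37,47): 10 bp
  [47,49): 2 bp
  [49,61): 12 bp
  [61,70): 9 bp
  [70,79): 9 bp
  [79,96): 17 bp
  [96,108): 12 bp
  [108,115): 7 bp
  [115,122): 7 bp
  [122,126): 4 bp
  [126,133): 7 bp
  [133,139): 6 bp
  [139,150): 11 bp
  [150,159): 9 bp
  [159,166): 7 bp
  [166,169): 3 bp
  [169,177): 8 bp
  [177,186): 9 bp
  [186,196): 10 bp
  [196,205): 9 bp
  [205,219): 14 bp
  [219,224): 5 bp
  [224,229): 5 bp
  [229,237): 8 bp
  [237,243): 6 bp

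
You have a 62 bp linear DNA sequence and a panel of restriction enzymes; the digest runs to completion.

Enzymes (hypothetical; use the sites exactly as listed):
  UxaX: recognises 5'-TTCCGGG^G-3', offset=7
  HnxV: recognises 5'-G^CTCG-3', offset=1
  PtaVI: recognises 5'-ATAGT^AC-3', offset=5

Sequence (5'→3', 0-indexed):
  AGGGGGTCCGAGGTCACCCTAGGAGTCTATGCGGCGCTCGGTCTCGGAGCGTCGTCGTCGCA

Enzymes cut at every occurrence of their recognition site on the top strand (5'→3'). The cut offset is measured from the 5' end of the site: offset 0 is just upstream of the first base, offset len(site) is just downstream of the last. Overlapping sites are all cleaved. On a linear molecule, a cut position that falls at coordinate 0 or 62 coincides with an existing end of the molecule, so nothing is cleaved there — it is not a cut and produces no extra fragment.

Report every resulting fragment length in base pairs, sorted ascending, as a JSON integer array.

Site scan:
  UxaX (TTCCGGGG, off=7): no sites
  HnxV (GCTCG, off=1): starts [35] → cuts [36]
  PtaVI (ATAGTAC, off=5): no sites

All cut coordinates (distinct, sorted): [36]

Fragment lengths:
  [0,36): 36 bp
  [36,62): 26 bp

[26,36]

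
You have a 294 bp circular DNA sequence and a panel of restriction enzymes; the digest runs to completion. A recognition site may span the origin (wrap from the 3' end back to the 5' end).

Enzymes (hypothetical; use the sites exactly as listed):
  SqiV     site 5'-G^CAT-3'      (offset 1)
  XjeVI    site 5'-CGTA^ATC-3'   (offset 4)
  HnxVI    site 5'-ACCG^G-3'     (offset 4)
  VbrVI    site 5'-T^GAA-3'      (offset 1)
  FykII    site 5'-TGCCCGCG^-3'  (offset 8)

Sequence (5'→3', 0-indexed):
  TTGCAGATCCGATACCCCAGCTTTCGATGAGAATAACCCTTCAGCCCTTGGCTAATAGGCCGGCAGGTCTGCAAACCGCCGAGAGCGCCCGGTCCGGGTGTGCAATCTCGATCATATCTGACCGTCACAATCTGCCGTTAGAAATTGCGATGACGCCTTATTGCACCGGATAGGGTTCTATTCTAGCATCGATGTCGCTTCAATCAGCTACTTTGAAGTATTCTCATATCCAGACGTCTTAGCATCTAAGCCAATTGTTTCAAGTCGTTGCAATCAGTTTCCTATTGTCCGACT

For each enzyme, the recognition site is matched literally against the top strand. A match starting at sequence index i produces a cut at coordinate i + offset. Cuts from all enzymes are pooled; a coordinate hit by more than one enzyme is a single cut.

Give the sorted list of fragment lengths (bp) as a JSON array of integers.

Scan for sites:
  SqiV GCAT/1: at [185, 241] ⇒ [186, 242]
  XjeVI (CGTAATC, off=4): no sites
  HnxVI ACCGG/4: at [164] ⇒ [168]
  VbrVI TGAA/1: at [213] ⇒ [214]
  FykII (TGCCCGCG, off=8): no sites

Pooled cuts: [168, 186, 214, 242]

Fragments:
  168→186: 18 bp
  186→214: 28 bp
  214→242: 28 bp
  242→168 (wrap): 294-242+168 = 220 bp

[18,28,28,220]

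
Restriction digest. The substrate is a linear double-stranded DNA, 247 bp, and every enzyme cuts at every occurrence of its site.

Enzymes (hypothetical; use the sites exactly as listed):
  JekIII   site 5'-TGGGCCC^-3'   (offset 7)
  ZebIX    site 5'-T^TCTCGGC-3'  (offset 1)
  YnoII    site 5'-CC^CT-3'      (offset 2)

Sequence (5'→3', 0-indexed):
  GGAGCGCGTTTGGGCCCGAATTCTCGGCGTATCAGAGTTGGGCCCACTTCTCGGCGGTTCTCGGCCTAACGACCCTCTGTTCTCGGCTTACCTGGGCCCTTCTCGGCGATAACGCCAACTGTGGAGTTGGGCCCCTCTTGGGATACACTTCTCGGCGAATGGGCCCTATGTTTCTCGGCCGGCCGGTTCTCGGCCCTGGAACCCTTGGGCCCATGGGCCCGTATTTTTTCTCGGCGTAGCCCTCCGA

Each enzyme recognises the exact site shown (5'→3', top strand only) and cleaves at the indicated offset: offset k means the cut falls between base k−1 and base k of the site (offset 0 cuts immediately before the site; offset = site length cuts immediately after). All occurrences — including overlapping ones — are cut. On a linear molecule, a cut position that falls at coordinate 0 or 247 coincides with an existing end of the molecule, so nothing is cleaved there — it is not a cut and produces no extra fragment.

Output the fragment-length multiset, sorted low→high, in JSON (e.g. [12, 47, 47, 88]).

[1,1,1,3,4,6,6,6,8,8,8,8,9,10,13,15,15,16,16,17,18,24,34]

Per-enzyme occurrences:
  JekIII (TGGGCCC, off=7): starts [10, 38, 92, 127, 159, 205, 213] → cuts [17, 45, 99, 134, 166, 212, 220]
  ZebIX (TTCTCGGC, off=1): starts [20, 47, 57, 79, 99, 148, 171, 186, 227] → cuts [21, 48, 58, 80, 100, 149, 172, 187, 228]
  YnoII (CCCT, off=2): starts [72, 96, 132, 163, 193, 201, 239] → cuts [74, 98, 134, 165, 195, 203, 241]

Pooled cuts: [17, 21, 45, 48, 58, 74, 80, 98, 99, 100, 134, 149, 165, 166, 172, 187, 195, 203, 212, 220, 228, 241]

Fragment lengths:
  [0,17): 17 bp
  [17,21): 4 bp
  [21,45): 24 bp
  [45,48): 3 bp
  [48,58): 10 bp
  [58,74): 16 bp
  [74,80): 6 bp
  [80,98): 18 bp
  [98,99): 1 bp
  [99,100): 1 bp
  [100,134): 34 bp
  [134,149): 15 bp
  [149,165): 16 bp
  [165,166): 1 bp
  [166,172): 6 bp
  [172,187): 15 bp
  [187,195): 8 bp
  [195,203): 8 bp
  [203,212): 9 bp
  [212,220): 8 bp
  [220,228): 8 bp
  [228,241): 13 bp
  [241,247): 6 bp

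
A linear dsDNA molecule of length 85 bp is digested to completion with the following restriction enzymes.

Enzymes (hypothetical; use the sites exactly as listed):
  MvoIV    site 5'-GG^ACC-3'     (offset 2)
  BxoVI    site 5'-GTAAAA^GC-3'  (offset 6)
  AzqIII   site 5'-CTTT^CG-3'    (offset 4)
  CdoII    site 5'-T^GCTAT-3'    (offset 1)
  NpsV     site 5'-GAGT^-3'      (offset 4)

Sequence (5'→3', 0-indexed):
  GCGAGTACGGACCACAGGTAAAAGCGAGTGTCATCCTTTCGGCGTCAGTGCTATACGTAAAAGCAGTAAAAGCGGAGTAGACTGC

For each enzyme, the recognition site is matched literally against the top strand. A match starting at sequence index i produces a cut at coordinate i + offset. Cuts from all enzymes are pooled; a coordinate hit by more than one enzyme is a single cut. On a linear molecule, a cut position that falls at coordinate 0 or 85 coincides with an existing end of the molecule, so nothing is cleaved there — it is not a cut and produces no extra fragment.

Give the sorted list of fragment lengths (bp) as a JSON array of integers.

[4,6,6,7,7,9,10,10,13,13]

Per-enzyme occurrences:
  MvoIV (GGACC, off=2): starts [8] → cuts [10]
  BxoVI (GTAAAAGC, off=6): starts [17, 56, 65] → cuts [23, 62, 71]
  AzqIII (CTTTCG, off=4): starts [35] → cuts [39]
  CdoII (TGCTAT, off=1): starts [48] → cuts [49]
  NpsV (GAGT, off=4): starts [2, 25, 74] → cuts [6, 29, 78]

Pooled cuts: [6, 10, 23, 29, 39, 49, 62, 71, 78]

Fragment lengths:
  [0,6): 6 bp
  [6,10): 4 bp
  [10,23): 13 bp
  [23,29): 6 bp
  [29,39): 10 bp
  [39,49): 10 bp
  [49,62): 13 bp
  [62,71): 9 bp
  [71,78): 7 bp
  [78,85): 7 bp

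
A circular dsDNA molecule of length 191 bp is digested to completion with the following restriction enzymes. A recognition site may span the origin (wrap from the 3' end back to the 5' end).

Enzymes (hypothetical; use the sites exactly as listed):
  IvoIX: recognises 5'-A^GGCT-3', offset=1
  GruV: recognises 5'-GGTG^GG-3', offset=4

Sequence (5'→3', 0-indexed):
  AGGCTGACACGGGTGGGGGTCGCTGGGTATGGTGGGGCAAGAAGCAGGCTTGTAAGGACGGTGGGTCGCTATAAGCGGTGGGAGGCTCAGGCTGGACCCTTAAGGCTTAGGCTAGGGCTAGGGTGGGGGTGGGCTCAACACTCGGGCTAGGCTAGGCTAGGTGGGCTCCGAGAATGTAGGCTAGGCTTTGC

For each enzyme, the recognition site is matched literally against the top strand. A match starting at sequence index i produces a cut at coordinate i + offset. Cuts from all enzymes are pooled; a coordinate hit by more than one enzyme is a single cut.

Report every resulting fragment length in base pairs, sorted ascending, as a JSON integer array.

[3,5,5,6,6,6,9,9,12,14,14,15,16,17,17,18,19]

Per-enzyme occurrences:
  IvoIX (AGGCT, off=1): starts [0, 45, 82, 88, 102, 108, 148, 153, 177, 182] → cuts [1, 46, 83, 89, 103, 109, 149, 154, 178, 183]
  GruV (GGTGGG, off=4): starts [11, 30, 59, 76, 121, 127, 159] → cuts [15, 34, 63, 80, 125, 131, 163]

Pooled cuts: [1, 15, 34, 46, 63, 80, 83, 89, 103, 109, 125, 131, 149, 154, 163, 178, 183]

Fragments:
  1→15: 14 bp
  15→34: 19 bp
  34→46: 12 bp
  46→63: 17 bp
  63→80: 17 bp
  80→83: 3 bp
  83→89: 6 bp
  89→103: 14 bp
  103→109: 6 bp
  109→125: 16 bp
  125→131: 6 bp
  131→149: 18 bp
  149→154: 5 bp
  154→163: 9 bp
  163→178: 15 bp
  178→183: 5 bp
  183→1 (wrap): 191-183+1 = 9 bp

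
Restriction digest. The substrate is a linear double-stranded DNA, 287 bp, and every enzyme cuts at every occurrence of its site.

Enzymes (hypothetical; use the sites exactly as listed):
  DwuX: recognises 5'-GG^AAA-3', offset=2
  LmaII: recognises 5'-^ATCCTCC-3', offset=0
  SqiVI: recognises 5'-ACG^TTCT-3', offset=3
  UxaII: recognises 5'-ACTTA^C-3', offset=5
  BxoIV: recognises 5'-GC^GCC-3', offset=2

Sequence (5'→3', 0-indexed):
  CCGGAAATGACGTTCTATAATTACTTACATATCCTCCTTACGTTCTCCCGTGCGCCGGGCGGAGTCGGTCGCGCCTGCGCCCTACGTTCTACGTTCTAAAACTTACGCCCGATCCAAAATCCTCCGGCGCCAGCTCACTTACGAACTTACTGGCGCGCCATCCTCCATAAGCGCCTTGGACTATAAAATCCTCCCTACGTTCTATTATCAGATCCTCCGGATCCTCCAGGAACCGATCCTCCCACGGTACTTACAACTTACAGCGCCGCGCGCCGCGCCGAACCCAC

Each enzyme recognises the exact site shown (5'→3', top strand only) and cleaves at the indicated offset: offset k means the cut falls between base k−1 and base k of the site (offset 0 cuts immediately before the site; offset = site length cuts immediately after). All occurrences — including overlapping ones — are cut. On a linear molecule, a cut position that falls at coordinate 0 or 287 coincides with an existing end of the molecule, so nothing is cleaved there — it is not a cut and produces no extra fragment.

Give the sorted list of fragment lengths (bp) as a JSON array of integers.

Site scan:
  DwuX (GGAAA, off=2): starts [2] → cuts [4]
  LmaII (ATCCTCC, off=0): starts [30, 118, 159, 187, 211, 220, 235] → cuts [30, 118, 159, 187, 211, 220, 235]
  SqiVI (ACGTTCT, off=3): starts [9, 39, 83, 90, 196] → cuts [12, 42, 86, 93, 199]
  UxaII (ACTTAC, off=5): starts [22, 100, 136, 144, 248, 255] → cuts [27, 105, 141, 149, 253, 260]
  BxoIV (GCGCC, off=2): starts [51, 70, 76, 126, 154, 170, 262, 269, 274] → cuts [53, 72, 78, 128, 156, 172, 264, 271, 276]

All cut coordinates (distinct, sorted): [4, 12, 27, 30, 42, 53, 72, 78, 86, 93, 105, 118, 128, 141, 149, 156, 159, 172, 187, 199, 211, 220, 235, 253, 260, 264, 271, 276]

Fragments:
  [0,4): 4 bp
  [4,12): 8 bp
  [12,27): 15 bp
  [27,30): 3 bp
  [30,42): 12 bp
  [42,53): 11 bp
  [53,72): 19 bp
  [72,78): 6 bp
  [78,86): 8 bp
  [86,93): 7 bp
  [93,105): 12 bp
  [105,118): 13 bp
  [118,128): 10 bp
  [128,141): 13 bp
  [141,149): 8 bp
  [149,156): 7 bp
  [156,159): 3 bp
  [159,172): 13 bp
  [172,187): 15 bp
  [187,199): 12 bp
  [199,211): 12 bp
  [211,220): 9 bp
  [220,235): 15 bp
  [235,253): 18 bp
  [253,260): 7 bp
  [260,264): 4 bp
  [264,271): 7 bp
  [271,276): 5 bp
  [276,287): 11 bp

[3,3,4,4,5,6,7,7,7,7,8,8,8,9,10,11,11,12,12,12,12,13,13,13,15,15,15,18,19]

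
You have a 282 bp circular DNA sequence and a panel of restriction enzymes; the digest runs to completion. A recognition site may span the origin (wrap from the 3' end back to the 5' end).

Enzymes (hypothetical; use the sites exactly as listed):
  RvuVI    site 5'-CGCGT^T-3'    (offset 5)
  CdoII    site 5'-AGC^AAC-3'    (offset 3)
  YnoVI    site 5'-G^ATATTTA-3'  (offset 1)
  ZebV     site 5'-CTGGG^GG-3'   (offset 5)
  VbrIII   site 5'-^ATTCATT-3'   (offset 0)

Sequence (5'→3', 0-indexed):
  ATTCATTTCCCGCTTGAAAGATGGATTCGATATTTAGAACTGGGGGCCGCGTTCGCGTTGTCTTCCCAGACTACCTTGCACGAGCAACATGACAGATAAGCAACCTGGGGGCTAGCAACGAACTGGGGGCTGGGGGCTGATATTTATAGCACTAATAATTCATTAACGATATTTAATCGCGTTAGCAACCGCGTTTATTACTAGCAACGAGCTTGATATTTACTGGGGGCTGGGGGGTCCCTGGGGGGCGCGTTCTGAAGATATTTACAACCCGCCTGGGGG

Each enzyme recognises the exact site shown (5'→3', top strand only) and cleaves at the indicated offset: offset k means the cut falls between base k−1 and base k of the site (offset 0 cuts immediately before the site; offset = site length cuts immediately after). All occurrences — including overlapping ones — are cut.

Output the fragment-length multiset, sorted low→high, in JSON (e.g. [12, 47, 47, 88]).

Scan for sites:
  RvuVI CGCGTT/5: at [47, 53, 177, 189, 248] ⇒ [52, 58, 182, 194, 253]
  CdoII AGCAAC/3: at [82, 98, 113, 183, 202] ⇒ [85, 101, 116, 186, 205]
  YnoVI GATATTTA/1: at [28, 138, 167, 214, 259] ⇒ [29, 139, 168, 215, 260]
  ZebV CTGGGGG/5: at [39, 104, 122, 129, 222, 229, 240, 275] ⇒ [44, 109, 127, 134, 227, 234, 245, 280]
  VbrIII ATTCATT/0: at [0, 157] ⇒ [0, 157]

All cut coordinates (distinct, sorted): [0, 29, 44, 52, 58, 85, 101, 109, 116, 127, 134, 139, 157, 168, 182, 186, 194, 205, 215, 227, 234, 245, 253, 260, 280]

Fragments:
  0→29: 29 bp
  29→44: 15 bp
  44→52: 8 bp
  52→58: 6 bp
  58→85: 27 bp
  85→101: 16 bp
  101→109: 8 bp
  109→116: 7 bp
  116→127: 11 bp
  127→134: 7 bp
  134→139: 5 bp
  139→157: 18 bp
  157→168: 11 bp
  168→182: 14 bp
  182→186: 4 bp
  186→194: 8 bp
  194→205: 11 bp
  205→215: 10 bp
  215→227: 12 bp
  227→234: 7 bp
  234→245: 11 bp
  245→253: 8 bp
  253→260: 7 bp
  260→280: 20 bp
  280→0 (wrap): 282-280+0 = 2 bp

[2,4,5,6,7,7,7,7,8,8,8,8,10,11,11,11,11,12,14,15,16,18,20,27,29]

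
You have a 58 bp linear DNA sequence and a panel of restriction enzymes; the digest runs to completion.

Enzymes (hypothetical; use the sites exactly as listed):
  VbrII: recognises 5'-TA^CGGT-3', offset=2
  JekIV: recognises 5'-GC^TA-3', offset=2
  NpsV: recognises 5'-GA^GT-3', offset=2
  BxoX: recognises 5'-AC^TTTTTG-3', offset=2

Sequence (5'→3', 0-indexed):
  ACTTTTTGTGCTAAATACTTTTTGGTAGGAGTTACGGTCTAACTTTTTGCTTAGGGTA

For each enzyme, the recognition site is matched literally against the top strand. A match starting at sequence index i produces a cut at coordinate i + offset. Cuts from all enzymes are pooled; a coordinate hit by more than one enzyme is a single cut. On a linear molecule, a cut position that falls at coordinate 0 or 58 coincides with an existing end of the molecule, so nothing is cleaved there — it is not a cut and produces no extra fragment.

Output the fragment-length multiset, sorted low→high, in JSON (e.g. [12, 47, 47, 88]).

Site scan:
  VbrII (TACGGT, off=2): starts [32] → cuts [34]
  JekIV (GCTA, off=2): starts [9] → cuts [11]
  NpsV (GAGT, off=2): starts [28] → cuts [30]
  BxoX (ACTTTTTG, off=2): starts [0, 16, 41] → cuts [2, 18, 43]

Pooled cuts: [2, 11, 18, 30, 34, 43]

Fragment lengths:
  [0,2): 2 bp
  [2,11): 9 bp
  [11,18): 7 bp
  [18,30): 12 bp
  [30,34): 4 bp
  [34,43): 9 bp
  [43,58): 15 bp

[2,4,7,9,9,12,15]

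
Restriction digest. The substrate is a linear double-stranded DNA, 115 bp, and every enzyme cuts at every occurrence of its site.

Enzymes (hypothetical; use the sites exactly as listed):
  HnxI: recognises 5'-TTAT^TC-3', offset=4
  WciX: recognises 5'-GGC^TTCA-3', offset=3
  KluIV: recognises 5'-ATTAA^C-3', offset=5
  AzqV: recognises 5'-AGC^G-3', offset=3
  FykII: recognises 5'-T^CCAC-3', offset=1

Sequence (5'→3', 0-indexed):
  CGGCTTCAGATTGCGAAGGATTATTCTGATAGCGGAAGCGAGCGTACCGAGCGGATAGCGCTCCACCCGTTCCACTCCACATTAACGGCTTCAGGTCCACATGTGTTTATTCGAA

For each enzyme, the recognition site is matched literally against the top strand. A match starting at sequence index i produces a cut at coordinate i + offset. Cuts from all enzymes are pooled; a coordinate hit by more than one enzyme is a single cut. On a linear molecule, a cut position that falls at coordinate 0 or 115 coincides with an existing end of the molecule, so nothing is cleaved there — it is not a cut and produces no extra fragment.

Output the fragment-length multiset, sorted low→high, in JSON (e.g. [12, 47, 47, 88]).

Scan for sites:
  HnxI (TTATTC, off=4): starts [20, 106] → cuts [24, 110]
  WciX (GGCTTCA, off=3): starts [1, 86] → cuts [4, 89]
  KluIV (ATTAAC, off=5): starts [80] → cuts [85]
  AzqV (AGCG, off=3): starts [30, 36, 40, 49, 56] → cuts [33, 39, 43, 52, 59]
  FykII (TCCAC, off=1): starts [61, 70, 75, 95] → cuts [62, 71, 76, 96]

Pooled cuts: [4, 24, 33, 39, 43, 52, 59, 62, 71, 76, 85, 89, 96, 110]

Fragments:
  [0,4): 4 bp
  [4,24): 20 bp
  [24,33): 9 bp
  [33,39): 6 bp
  [39,43): 4 bp
  [43,52): 9 bp
  [52,59): 7 bp
  [59,62): 3 bp
  [62,71): 9 bp
  [71,76): 5 bp
  [76,85): 9 bp
  [85,89): 4 bp
  [89,96): 7 bp
  [96,110): 14 bp
  [110,115): 5 bp

[3,4,4,4,5,5,6,7,7,9,9,9,9,14,20]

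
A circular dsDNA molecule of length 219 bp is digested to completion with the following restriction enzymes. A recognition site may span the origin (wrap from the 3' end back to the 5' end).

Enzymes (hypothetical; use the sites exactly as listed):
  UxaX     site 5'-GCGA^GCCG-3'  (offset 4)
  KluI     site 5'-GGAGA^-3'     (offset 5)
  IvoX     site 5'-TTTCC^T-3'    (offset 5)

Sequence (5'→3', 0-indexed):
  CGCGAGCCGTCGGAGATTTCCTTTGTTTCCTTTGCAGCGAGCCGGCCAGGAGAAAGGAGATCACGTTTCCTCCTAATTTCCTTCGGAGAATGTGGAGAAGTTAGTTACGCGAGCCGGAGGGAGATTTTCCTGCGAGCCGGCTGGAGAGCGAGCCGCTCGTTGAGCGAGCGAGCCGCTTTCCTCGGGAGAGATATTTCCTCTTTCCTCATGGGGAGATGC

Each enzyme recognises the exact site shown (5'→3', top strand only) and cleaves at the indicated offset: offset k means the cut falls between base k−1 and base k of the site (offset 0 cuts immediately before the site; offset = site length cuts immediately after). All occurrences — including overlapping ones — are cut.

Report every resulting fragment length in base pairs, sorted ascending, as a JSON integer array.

[4,5,5,6,7,7,8,8,8,9,9,9,10,10,10,11,11,11,12,12,13,14,20]

Scan for sites:
  UxaX (GCGAGCCG, off=4): starts [1, 36, 108, 131, 147, 167] → cuts [5, 40, 112, 135, 151, 171]
  KluI (GGAGA, off=5): starts [11, 48, 55, 84, 93, 119, 142, 184, 211] → cuts [16, 53, 60, 89, 98, 124, 147, 189, 216]
  IvoX (TTTCCT, off=5): starts [16, 25, 65, 76, 125, 176, 193, 200] → cuts [21, 30, 70, 81, 130, 181, 198, 205]

All cut coordinates (distinct, sorted): [5, 16, 21, 30, 40, 53, 60, 70, 81, 89, 98, 112, 124, 130, 135, 147, 151, 171, 181, 189, 198, 205, 216]

Fragments:
  5→16: 11 bp
  16→21: 5 bp
  21→30: 9 bp
  30→40: 10 bp
  40→53: 13 bp
  53→60: 7 bp
  60→70: 10 bp
  70→81: 11 bp
  81→89: 8 bp
  89→98: 9 bp
  98→112: 14 bp
  112→124: 12 bp
  124→130: 6 bp
  130→135: 5 bp
  135→147: 12 bp
  147→151: 4 bp
  151→171: 20 bp
  171→181: 10 bp
  181→189: 8 bp
  189→198: 9 bp
  198→205: 7 bp
  205→216: 11 bp
  216→5 (wrap): 219-216+5 = 8 bp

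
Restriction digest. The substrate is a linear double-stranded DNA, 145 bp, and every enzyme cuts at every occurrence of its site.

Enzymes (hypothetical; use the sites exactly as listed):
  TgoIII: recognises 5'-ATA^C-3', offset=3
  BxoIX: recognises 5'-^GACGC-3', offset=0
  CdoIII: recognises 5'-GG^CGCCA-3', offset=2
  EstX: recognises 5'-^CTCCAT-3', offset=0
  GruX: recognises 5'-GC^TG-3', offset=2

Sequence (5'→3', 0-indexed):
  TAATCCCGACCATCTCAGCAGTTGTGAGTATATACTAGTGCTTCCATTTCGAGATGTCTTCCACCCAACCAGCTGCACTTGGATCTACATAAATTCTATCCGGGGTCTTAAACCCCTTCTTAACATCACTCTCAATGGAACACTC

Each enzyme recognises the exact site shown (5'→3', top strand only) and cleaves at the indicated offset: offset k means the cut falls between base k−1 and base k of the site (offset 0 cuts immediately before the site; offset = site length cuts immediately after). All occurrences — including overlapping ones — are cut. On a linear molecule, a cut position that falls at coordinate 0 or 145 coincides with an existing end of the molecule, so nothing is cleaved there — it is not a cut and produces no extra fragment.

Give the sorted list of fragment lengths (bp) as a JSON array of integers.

Scan for sites:
  TgoIII ATAC/3: at [31] ⇒ [34]
  BxoIX (GACGC, off=0): no sites
  CdoIII (GGCGCCA, off=2): no sites
  EstX (CTCCAT, off=0): no sites
  GruX GCTG/2: at [71] ⇒ [73]

All cut coordinates (distinct, sorted): [34, 73]

Fragments:
  [0,34): 34 bp
  [34,73): 39 bp
  [73,145): 72 bp

[34,39,72]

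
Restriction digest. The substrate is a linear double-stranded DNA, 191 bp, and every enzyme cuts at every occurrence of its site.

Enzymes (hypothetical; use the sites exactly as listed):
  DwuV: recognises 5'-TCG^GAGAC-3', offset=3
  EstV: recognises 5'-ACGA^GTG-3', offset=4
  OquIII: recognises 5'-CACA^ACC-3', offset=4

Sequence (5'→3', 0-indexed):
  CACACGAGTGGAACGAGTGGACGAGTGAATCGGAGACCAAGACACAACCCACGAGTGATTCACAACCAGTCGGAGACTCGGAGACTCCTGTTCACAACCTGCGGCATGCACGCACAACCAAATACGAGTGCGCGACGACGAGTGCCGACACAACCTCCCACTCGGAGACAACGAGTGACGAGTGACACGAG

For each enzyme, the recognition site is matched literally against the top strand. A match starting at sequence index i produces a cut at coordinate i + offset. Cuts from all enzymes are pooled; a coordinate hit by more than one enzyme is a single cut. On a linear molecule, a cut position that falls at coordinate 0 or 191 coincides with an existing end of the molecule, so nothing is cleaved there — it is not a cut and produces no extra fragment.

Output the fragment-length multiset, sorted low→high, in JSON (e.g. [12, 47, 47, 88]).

[7,7,8,8,8,8,8,9,10,10,10,11,11,12,14,14,16,20]

Per-enzyme occurrences:
  DwuV (TCGGAGAC, off=3): starts [29, 69, 77, 161] → cuts [32, 72, 80, 164]
  EstV (ACGAGTG, off=4): starts [3, 12, 20, 50, 123, 137, 170, 177] → cuts [7, 16, 24, 54, 127, 141, 174, 181]
  OquIII (CACAACC, off=4): starts [42, 60, 92, 112, 148] → cuts [46, 64, 96, 116, 152]

Pooled cuts: [7, 16, 24, 32, 46, 54, 64, 72, 80, 96, 116, 127, 141, 152, 164, 174, 181]

Fragment lengths:
  [0,7): 7 bp
  [7,16): 9 bp
  [16,24): 8 bp
  [24,32): 8 bp
  [32,46): 14 bp
  [46,54): 8 bp
  [54,64): 10 bp
  [64,72): 8 bp
  [72,80): 8 bp
  [80,96): 16 bp
  [96,116): 20 bp
  [116,127): 11 bp
  [127,141): 14 bp
  [141,152): 11 bp
  [152,164): 12 bp
  [164,174): 10 bp
  [174,181): 7 bp
  [181,191): 10 bp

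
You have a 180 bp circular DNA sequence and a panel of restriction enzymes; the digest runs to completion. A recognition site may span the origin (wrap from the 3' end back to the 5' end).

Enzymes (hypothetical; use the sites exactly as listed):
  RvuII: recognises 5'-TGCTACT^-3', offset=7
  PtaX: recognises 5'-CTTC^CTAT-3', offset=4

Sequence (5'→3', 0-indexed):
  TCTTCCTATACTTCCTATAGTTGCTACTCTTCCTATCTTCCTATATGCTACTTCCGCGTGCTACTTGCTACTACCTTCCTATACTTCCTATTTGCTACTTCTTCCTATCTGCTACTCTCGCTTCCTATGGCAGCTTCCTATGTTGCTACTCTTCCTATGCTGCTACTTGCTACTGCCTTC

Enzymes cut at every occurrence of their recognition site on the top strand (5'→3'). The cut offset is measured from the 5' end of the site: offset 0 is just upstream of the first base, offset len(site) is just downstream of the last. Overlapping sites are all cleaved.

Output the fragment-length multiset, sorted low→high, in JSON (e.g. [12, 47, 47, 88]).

Site scan:
  RvuII (TGCTACT, off=7): starts [21, 45, 58, 65, 92, 109, 143, 160, 167] → cuts [28, 52, 65, 72, 99, 116, 150, 167, 174]
  PtaX (CTTCCTAT, off=4): starts [1, 10, 28, 36, 74, 83, 100, 120, 133, 150] → cuts [5, 14, 32, 40, 78, 87, 104, 124, 137, 154]

All cut coordinates (distinct, sorted): [5, 14, 28, 32, 40, 52, 65, 72, 78, 87, 99, 104, 116, 124, 137, 150, 154, 167, 174]

Fragments:
  5→14: 9 bp
  14→28: 14 bp
  28→32: 4 bp
  32→40: 8 bp
  40→52: 12 bp
  52→65: 13 bp
  65→72: 7 bp
  72→78: 6 bp
  78→87: 9 bp
  87→99: 12 bp
  99→104: 5 bp
  104→116: 12 bp
  116→124: 8 bp
  124→137: 13 bp
  137→150: 13 bp
  150→154: 4 bp
  154→167: 13 bp
  167→174: 7 bp
  174→5 (wrap): 180-174+5 = 11 bp

[4,4,5,6,7,7,8,8,9,9,11,12,12,12,13,13,13,13,14]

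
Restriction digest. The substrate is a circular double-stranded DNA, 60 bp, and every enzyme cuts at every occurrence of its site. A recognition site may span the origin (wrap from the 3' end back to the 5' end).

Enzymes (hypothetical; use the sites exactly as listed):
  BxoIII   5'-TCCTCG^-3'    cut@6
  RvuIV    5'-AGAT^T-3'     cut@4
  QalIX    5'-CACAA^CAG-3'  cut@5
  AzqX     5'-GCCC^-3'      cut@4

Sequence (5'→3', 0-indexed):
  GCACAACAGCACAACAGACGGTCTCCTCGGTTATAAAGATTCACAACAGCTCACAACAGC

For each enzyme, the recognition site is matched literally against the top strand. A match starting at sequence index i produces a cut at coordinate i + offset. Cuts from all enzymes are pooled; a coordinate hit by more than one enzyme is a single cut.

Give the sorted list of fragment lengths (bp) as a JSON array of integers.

[6,8,10,10,11,15]

Per-enzyme occurrences:
  BxoIII (TCCTCG, off=6): starts [23] → cuts [29]
  RvuIV (AGATT, off=4): starts [36] → cuts [40]
  QalIX (CACAACAG, off=5): starts [1, 9, 41, 51] → cuts [6, 14, 46, 56]
  AzqX (GCCC, off=4): no sites

All cut coordinates (distinct, sorted): [6, 14, 29, 40, 46, 56]

Fragment lengths:
  6→14: 8 bp
  14→29: 15 bp
  29→40: 11 bp
  40→46: 6 bp
  46→56: 10 bp
  56→6 (wrap): 60-56+6 = 10 bp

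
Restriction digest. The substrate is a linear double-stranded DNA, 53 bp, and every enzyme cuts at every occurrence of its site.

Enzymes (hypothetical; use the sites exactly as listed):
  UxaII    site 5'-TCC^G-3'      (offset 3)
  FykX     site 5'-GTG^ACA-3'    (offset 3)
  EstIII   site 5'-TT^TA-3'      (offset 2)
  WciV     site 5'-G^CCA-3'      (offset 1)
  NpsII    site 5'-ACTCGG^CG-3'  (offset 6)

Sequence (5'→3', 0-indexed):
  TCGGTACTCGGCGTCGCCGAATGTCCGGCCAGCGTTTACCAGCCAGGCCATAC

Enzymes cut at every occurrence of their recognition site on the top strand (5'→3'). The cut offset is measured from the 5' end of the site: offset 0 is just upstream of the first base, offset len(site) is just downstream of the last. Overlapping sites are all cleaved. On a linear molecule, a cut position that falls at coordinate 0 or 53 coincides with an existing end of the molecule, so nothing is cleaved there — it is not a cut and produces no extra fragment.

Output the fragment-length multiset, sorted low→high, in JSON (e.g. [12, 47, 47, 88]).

Scan for sites:
  UxaII (TCCG, off=3): starts [23] → cuts [26]
  FykX (GTGACA, off=3): no sites
  EstIII (TTTA, off=2): starts [34] → cuts [36]
  WciV (GCCA, off=1): starts [27, 41, 46] → cuts [28, 42, 47]
  NpsII (ACTCGGCG, off=6): starts [5] → cuts [11]

Pooled cuts: [11, 26, 28, 36, 42, 47]

Fragments:
  [0,11): 11 bp
  [11,26): 15 bp
  [26,28): 2 bp
  [28,36): 8 bp
  [36,42): 6 bp
  [42,47): 5 bp
  [47,53): 6 bp

[2,5,6,6,8,11,15]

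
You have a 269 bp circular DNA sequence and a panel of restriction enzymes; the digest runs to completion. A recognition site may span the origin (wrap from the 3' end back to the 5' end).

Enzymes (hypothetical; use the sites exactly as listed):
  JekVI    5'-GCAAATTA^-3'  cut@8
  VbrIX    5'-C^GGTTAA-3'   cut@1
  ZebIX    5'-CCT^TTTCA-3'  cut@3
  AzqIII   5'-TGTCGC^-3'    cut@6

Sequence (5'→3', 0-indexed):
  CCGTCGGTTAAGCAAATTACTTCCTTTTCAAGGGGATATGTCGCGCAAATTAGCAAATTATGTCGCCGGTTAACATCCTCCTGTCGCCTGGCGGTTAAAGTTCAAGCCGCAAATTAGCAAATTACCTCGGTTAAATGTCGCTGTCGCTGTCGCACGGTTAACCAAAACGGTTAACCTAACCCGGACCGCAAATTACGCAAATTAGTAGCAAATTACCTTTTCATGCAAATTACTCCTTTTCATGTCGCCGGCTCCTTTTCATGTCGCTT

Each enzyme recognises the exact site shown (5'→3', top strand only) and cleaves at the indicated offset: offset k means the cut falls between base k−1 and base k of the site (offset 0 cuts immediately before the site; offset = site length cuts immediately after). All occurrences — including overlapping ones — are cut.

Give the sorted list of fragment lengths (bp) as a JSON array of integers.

Scan for sites:
  JekVI (GCAAATTA, off=8): starts [11, 44, 52, 108, 116, 187, 196, 207, 224] → cuts [19, 52, 60, 116, 124, 195, 204, 215, 232]
  VbrIX (CGGTTAA, off=1): starts [4, 66, 91, 127, 154, 167] → cuts [5, 67, 92, 128, 155, 168]
  ZebIX (CCTTTTCA, off=3): starts [22, 215, 234, 253] → cuts [25, 218, 237, 256]
  AzqIII (TGTCGC, off=6): starts [38, 60, 81, 135, 141, 147, 242, 261] → cuts [44, 66, 87, 141, 147, 153, 248, 267]

Pooled cuts: [5, 19, 25, 44, 52, 60, 66, 67, 87, 92, 116, 124, 128, 141, 147, 153, 155, 168, 195, 204, 215, 218, 232, 237, 248, 256, 267]

Fragments:
  5→19: 14 bp
  19→25: 6 bp
  25→44: 19 bp
  44→52: 8 bp
  52→60: 8 bp
  60→66: 6 bp
  66→67: 1 bp
  67→87: 20 bp
  87→92: 5 bp
  92→116: 24 bp
  116→124: 8 bp
  124→128: 4 bp
  128→141: 13 bp
  141→147: 6 bp
  147→153: 6 bp
  153→155: 2 bp
  155→168: 13 bp
  168→195: 27 bp
  195→204: 9 bp
  204→215: 11 bp
  215→218: 3 bp
  218→232: 14 bp
  232→237: 5 bp
  237→248: 11 bp
  248→256: 8 bp
  256→267: 11 bp
  267→5 (wrap): 269-267+5 = 7 bp

[1,2,3,4,5,5,6,6,6,6,7,8,8,8,8,9,11,11,11,13,13,14,14,19,20,24,27]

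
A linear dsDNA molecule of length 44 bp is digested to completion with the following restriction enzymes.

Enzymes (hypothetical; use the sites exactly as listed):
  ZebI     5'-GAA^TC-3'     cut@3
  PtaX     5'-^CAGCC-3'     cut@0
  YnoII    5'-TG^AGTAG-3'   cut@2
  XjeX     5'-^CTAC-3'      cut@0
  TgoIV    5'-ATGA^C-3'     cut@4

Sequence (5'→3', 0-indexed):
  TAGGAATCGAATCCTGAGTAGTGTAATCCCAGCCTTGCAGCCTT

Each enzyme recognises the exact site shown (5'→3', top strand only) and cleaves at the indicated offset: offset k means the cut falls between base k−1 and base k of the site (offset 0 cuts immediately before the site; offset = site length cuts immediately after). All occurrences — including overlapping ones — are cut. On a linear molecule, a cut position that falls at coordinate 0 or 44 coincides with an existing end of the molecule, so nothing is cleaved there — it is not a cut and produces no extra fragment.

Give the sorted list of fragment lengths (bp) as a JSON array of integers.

Scan for sites:
  ZebI (GAATC, off=3): starts [3, 8] → cuts [6, 11]
  PtaX (CAGCC, off=0): starts [29, 37] → cuts [29, 37]
  YnoII (TGAGTAG, off=2): starts [14] → cuts [16]
  XjeX (CTAC, off=0): no sites
  TgoIV (ATGAC, off=4): no sites

Pooled cuts: [6, 11, 16, 29, 37]

Fragments:
  [0,6): 6 bp
  [6,11): 5 bp
  [11,16): 5 bp
  [16,29): 13 bp
  [29,37): 8 bp
  [37,44): 7 bp

[5,5,6,7,8,13]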